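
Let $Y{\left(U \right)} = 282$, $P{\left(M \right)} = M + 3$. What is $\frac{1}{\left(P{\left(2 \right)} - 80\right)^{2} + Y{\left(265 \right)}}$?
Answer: $\frac{1}{5907} \approx 0.00016929$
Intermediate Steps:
$P{\left(M \right)} = 3 + M$
$\frac{1}{\left(P{\left(2 \right)} - 80\right)^{2} + Y{\left(265 \right)}} = \frac{1}{\left(\left(3 + 2\right) - 80\right)^{2} + 282} = \frac{1}{\left(5 - 80\right)^{2} + 282} = \frac{1}{\left(-75\right)^{2} + 282} = \frac{1}{5625 + 282} = \frac{1}{5907}$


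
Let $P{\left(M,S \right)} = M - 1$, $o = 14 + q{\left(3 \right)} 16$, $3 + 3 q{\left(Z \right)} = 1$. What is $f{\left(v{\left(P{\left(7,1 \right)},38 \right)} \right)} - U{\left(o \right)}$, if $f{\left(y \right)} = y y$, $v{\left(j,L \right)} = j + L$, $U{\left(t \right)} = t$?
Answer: $\frac{5798}{3} \approx 1932.7$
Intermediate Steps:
$q{\left(Z \right)} = - \frac{2}{3}$ ($q{\left(Z \right)} = -1 + \frac{1}{3} \cdot 1 = -1 + \frac{1}{3} = - \frac{2}{3}$)
$o = \frac{10}{3}$ ($o = 14 - \frac{32}{3} = \frac{10}{3} \approx 3.3333$)
$P{\left(M,S \right)} = -1 + M$
$v{\left(j,L \right)} = L + j$
$f{\left(y \right)} = y^{2}$
$f{\left(v{\left(P{\left(7,1 \right)},38 \right)} \right)} - U{\left(o \right)} = \left(38 + \left(-1 + 7\right)\right)^{2} - \frac{10}{3} = \left(38 + 6\right)^{2} - \frac{10}{3} = 44^{2} - \frac{10}{3} = 1936 - \frac{10}{3} = \frac{5798}{3}$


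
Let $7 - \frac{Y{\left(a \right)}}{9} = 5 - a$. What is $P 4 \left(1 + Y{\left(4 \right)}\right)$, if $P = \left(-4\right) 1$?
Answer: $-880$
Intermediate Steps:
$Y{\left(a \right)} = 18 + 9 a$ ($Y{\left(a \right)} = 63 - 9 \left(5 - a\right) = 63 + \left(-45 + 9 a\right) = 18 + 9 a$)
$P = -4$
$P 4 \left(1 + Y{\left(4 \right)}\right) = - 4 \cdot 4 \left(1 + \left(18 + 9 \cdot 4\right)\right) = - 4 \cdot 4 \left(1 + \left(18 + 36\right)\right) = - 4 \cdot 4 \left(1 + 54\right) = - 4 \cdot 4 \cdot 55 = \left(-4\right) 220 = -880$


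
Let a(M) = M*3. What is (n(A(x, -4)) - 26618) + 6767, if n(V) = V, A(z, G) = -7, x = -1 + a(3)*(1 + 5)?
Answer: -19858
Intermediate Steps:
a(M) = 3*M
x = 53 (x = -1 + (3*3)*(1 + 5) = -1 + 9*6 = -1 + 54 = 53)
(n(A(x, -4)) - 26618) + 6767 = (-7 - 26618) + 6767 = -26625 + 6767 = -19858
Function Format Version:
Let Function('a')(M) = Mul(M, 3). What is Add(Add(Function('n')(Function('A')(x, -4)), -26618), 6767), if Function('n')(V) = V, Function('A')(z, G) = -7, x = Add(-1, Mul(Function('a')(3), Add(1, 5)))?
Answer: -19858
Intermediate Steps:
Function('a')(M) = Mul(3, M)
x = 53 (x = Add(-1, Mul(Mul(3, 3), Add(1, 5))) = Add(-1, Mul(9, 6)) = Add(-1, 54) = 53)
Add(Add(Function('n')(Function('A')(x, -4)), -26618), 6767) = Add(Add(-7, -26618), 6767) = Add(-26625, 6767) = -19858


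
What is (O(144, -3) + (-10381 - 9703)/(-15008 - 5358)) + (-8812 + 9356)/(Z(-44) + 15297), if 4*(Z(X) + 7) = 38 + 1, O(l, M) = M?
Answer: -1232849685/623189417 ≈ -1.9783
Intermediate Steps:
Z(X) = 11/4 (Z(X) = -7 + (38 + 1)/4 = -7 + (¼)*39 = -7 + 39/4 = 11/4)
(O(144, -3) + (-10381 - 9703)/(-15008 - 5358)) + (-8812 + 9356)/(Z(-44) + 15297) = (-3 + (-10381 - 9703)/(-15008 - 5358)) + (-8812 + 9356)/(11/4 + 15297) = (-3 - 20084/(-20366)) + 544/(61199/4) = (-3 - 20084*(-1/20366)) + 544*(4/61199) = (-3 + 10042/10183) + 2176/61199 = -20507/10183 + 2176/61199 = -1232849685/623189417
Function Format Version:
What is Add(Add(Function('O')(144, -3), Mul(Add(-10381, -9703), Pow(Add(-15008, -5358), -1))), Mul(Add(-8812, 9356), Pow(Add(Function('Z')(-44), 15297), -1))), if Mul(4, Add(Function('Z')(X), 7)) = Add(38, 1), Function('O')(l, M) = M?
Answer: Rational(-1232849685, 623189417) ≈ -1.9783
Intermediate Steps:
Function('Z')(X) = Rational(11, 4) (Function('Z')(X) = Add(-7, Mul(Rational(1, 4), Add(38, 1))) = Add(-7, Mul(Rational(1, 4), 39)) = Add(-7, Rational(39, 4)) = Rational(11, 4))
Add(Add(Function('O')(144, -3), Mul(Add(-10381, -9703), Pow(Add(-15008, -5358), -1))), Mul(Add(-8812, 9356), Pow(Add(Function('Z')(-44), 15297), -1))) = Add(Add(-3, Mul(Add(-10381, -9703), Pow(Add(-15008, -5358), -1))), Mul(Add(-8812, 9356), Pow(Add(Rational(11, 4), 15297), -1))) = Add(Add(-3, Mul(-20084, Pow(-20366, -1))), Mul(544, Pow(Rational(61199, 4), -1))) = Add(Add(-3, Mul(-20084, Rational(-1, 20366))), Mul(544, Rational(4, 61199))) = Add(Add(-3, Rational(10042, 10183)), Rational(2176, 61199)) = Add(Rational(-20507, 10183), Rational(2176, 61199)) = Rational(-1232849685, 623189417)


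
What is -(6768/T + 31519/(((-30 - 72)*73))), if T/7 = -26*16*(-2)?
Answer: 4161629/1355172 ≈ 3.0709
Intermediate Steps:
T = 5824 (T = 7*(-26*16*(-2)) = 7*(-416*(-2)) = 7*832 = 5824)
-(6768/T + 31519/(((-30 - 72)*73))) = -(6768/5824 + 31519/(((-30 - 72)*73))) = -(6768*(1/5824) + 31519/((-102*73))) = -(423/364 + 31519/(-7446)) = -(423/364 + 31519*(-1/7446)) = -(423/364 - 31519/7446) = -1*(-4161629/1355172) = 4161629/1355172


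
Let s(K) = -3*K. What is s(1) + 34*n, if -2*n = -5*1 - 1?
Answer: 99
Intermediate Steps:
n = 3 (n = -(-5*1 - 1)/2 = -(-5 - 1)/2 = -1/2*(-6) = 3)
s(1) + 34*n = -3*1 + 34*3 = -3 + 102 = 99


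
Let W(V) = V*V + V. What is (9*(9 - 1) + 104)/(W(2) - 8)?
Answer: -88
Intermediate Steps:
W(V) = V + V² (W(V) = V² + V = V + V²)
(9*(9 - 1) + 104)/(W(2) - 8) = (9*(9 - 1) + 104)/(2*(1 + 2) - 8) = (9*8 + 104)/(2*3 - 8) = (72 + 104)/(6 - 8) = 176/(-2) = 176*(-½) = -88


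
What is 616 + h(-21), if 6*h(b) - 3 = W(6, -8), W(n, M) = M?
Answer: 3691/6 ≈ 615.17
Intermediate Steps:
h(b) = -⅚ (h(b) = ½ + (⅙)*(-8) = ½ - 4/3 = -⅚)
616 + h(-21) = 616 - ⅚ = 3691/6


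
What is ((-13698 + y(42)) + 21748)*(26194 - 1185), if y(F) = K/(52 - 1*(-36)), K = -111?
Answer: 17713599601/88 ≈ 2.0129e+8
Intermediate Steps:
y(F) = -111/88 (y(F) = -111/(52 - 1*(-36)) = -111/(52 + 36) = -111/88)
((-13698 + y(42)) + 21748)*(26194 - 1185) = ((-13698 - 111/88) + 21748)*(26194 - 1185) = (-1205535/88 + 21748)*25009 = (708289/88)*25009 = 17713599601/88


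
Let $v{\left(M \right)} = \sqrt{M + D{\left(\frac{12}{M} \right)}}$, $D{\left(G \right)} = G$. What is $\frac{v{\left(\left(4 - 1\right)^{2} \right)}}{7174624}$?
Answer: $\frac{\sqrt{93}}{21523872} \approx 4.4804 \cdot 10^{-7}$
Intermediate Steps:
$v{\left(M \right)} = \sqrt{M + \frac{12}{M}}$
$\frac{v{\left(\left(4 - 1\right)^{2} \right)}}{7174624} = \frac{\sqrt{\left(4 - 1\right)^{2} + \frac{12}{\left(4 - 1\right)^{2}}}}{7174624} = \sqrt{3^{2} + \frac{12}{3^{2}}} \cdot \frac{1}{7174624} = \sqrt{9 + \frac{12}{9}} \cdot \frac{1}{7174624} = \sqrt{9 + 12 \cdot \frac{1}{9}} \cdot \frac{1}{7174624} = \sqrt{9 + \frac{4}{3}} \cdot \frac{1}{7174624} = \sqrt{\frac{31}{3}} \cdot \frac{1}{7174624} = \frac{\sqrt{93}}{3} \cdot \frac{1}{7174624} = \frac{\sqrt{93}}{21523872}$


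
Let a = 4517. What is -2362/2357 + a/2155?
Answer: 5556459/5079335 ≈ 1.0939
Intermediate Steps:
-2362/2357 + a/2155 = -2362/2357 + 4517/2155 = 5556459/5079335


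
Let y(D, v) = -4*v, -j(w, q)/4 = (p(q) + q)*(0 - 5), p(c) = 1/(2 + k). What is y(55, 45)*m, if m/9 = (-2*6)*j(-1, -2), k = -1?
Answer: -388800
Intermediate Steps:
p(c) = 1 (p(c) = 1/(2 - 1) = 1/1 = 1)
j(w, q) = 20 + 20*q (j(w, q) = -4*(1 + q)*(0 - 5) = -4*(1 + q)*(-5) = -4*(-5 - 5*q) = 20 + 20*q)
m = 2160 (m = 9*((-2*6)*(20 + 20*(-2))) = 9*(-12*(20 - 40)) = 9*(-12*(-20)) = 9*240 = 2160)
y(55, 45)*m = -4*45*2160 = -180*2160 = -388800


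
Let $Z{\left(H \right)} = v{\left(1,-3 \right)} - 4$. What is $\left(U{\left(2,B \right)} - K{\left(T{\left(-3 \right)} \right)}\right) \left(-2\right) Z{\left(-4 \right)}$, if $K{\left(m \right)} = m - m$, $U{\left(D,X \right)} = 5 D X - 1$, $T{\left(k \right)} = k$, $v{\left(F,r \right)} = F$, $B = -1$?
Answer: $-66$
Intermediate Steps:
$U{\left(D,X \right)} = -1 + 5 D X$ ($U{\left(D,X \right)} = 5 D X - 1 = -1 + 5 D X$)
$Z{\left(H \right)} = -3$ ($Z{\left(H \right)} = 1 - 4 = -3$)
$K{\left(m \right)} = 0$
$\left(U{\left(2,B \right)} - K{\left(T{\left(-3 \right)} \right)}\right) \left(-2\right) Z{\left(-4 \right)} = \left(\left(-1 + 5 \cdot 2 \left(-1\right)\right) - 0\right) \left(-2\right) \left(-3\right) = \left(\left(-1 - 10\right) + 0\right) \left(-2\right) \left(-3\right) = \left(-11 + 0\right) \left(-2\right) \left(-3\right) = \left(-11\right) \left(-2\right) \left(-3\right) = 22 \left(-3\right) = -66$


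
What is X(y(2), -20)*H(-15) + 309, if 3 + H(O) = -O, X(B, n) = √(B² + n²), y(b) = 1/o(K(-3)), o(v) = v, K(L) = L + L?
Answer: 309 + 2*√14401 ≈ 549.01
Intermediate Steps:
K(L) = 2*L
y(b) = -⅙ (y(b) = 1/(2*(-3)) = 1/(-6) = -⅙)
H(O) = -3 - O
X(y(2), -20)*H(-15) + 309 = √((-⅙)² + (-20)²)*(-3 - 1*(-15)) + 309 = √(1/36 + 400)*(-3 + 15) + 309 = √(14401/36)*12 + 309 = (√14401/6)*12 + 309 = 2*√14401 + 309 = 309 + 2*√14401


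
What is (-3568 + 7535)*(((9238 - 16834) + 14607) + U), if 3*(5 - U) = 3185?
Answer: 70862521/3 ≈ 2.3621e+7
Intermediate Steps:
U = -3170/3 (U = 5 - ⅓*3185 = 5 - 3185/3 = -3170/3 ≈ -1056.7)
(-3568 + 7535)*(((9238 - 16834) + 14607) + U) = (-3568 + 7535)*(((9238 - 16834) + 14607) - 3170/3) = 3967*((-7596 + 14607) - 3170/3) = 3967*(7011 - 3170/3) = 3967*(17863/3) = 70862521/3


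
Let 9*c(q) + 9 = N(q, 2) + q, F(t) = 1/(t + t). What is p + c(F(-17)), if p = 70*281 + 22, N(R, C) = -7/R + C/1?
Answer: 6033605/306 ≈ 19718.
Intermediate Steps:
N(R, C) = C - 7/R (N(R, C) = -7/R + C*1 = -7/R + C = C - 7/R)
F(t) = 1/(2*t)
c(q) = -7/9 - 7/(9*q) + q/9 (c(q) = -1 + ((2 - 7/q) + q)/9 = -1 + (2 + q - 7/q)/9 = -1 + (2/9 - 7/(9*q) + q/9) = -7/9 - 7/(9*q) + q/9)
p = 19692 (p = 19670 + 22 = 19692)
p + c(F(-17)) = 19692 + (-7 + ((1/2)/(-17))**2 - 7/(2*(-17)))/(9*(((1/2)/(-17)))) = 19692 + (-7 + ((1/2)*(-1/17))**2 - 7*(-1)/(2*17))/(9*(((1/2)*(-1/17)))) = 19692 + (-7 + (-1/34)**2 - 7*(-1/34))/(9*(-1/34)) = 19692 + (1/9)*(-34)*(-7 + 1/1156 + 7/34) = 19692 + (1/9)*(-34)*(-7853/1156) = 19692 + 7853/306 = 6033605/306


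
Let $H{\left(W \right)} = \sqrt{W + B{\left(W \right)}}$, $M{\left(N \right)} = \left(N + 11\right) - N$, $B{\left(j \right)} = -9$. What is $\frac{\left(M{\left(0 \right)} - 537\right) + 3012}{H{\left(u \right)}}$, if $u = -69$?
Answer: $- \frac{1243 i \sqrt{78}}{39} \approx - 281.48 i$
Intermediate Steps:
$M{\left(N \right)} = 11$ ($M{\left(N \right)} = \left(11 + N\right) - N = 11$)
$H{\left(W \right)} = \sqrt{-9 + W}$ ($H{\left(W \right)} = \sqrt{W - 9} = \sqrt{-9 + W}$)
$\frac{\left(M{\left(0 \right)} - 537\right) + 3012}{H{\left(u \right)}} = \frac{\left(11 - 537\right) + 3012}{\sqrt{-9 - 69}} = \frac{-526 + 3012}{\sqrt{-78}} = \frac{2486}{i \sqrt{78}} = 2486 \left(- \frac{i \sqrt{78}}{78}\right) = - \frac{1243 i \sqrt{78}}{39}$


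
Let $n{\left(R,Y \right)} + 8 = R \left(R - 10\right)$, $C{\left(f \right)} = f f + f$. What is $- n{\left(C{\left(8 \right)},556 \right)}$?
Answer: $-4456$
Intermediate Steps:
$C{\left(f \right)} = f + f^{2}$ ($C{\left(f \right)} = f^{2} + f = f + f^{2}$)
$n{\left(R,Y \right)} = -8 + R \left(-10 + R\right)$ ($n{\left(R,Y \right)} = -8 + R \left(R - 10\right) = -8 + R \left(-10 + R\right)$)
$- n{\left(C{\left(8 \right)},556 \right)} = - (-8 + \left(8 \left(1 + 8\right)\right)^{2} - 10 \cdot 8 \left(1 + 8\right)) = - (-8 + \left(8 \cdot 9\right)^{2} - 10 \cdot 8 \cdot 9) = - (-8 + 72^{2} - 720) = - (-8 + 5184 - 720) = \left(-1\right) 4456 = -4456$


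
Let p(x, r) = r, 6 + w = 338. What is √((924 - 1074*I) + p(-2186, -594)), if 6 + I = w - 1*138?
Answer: 3*I*√22398 ≈ 448.98*I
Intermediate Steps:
w = 332 (w = -6 + 338 = 332)
I = 188 (I = -6 + (332 - 1*138) = -6 + (332 - 138) = -6 + 194 = 188)
√((924 - 1074*I) + p(-2186, -594)) = √((924 - 1074*188) - 594) = √((924 - 201912) - 594) = √(-200988 - 594) = √(-201582) = 3*I*√22398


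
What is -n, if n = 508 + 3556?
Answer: -4064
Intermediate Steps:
n = 4064
-n = -1*4064 = -4064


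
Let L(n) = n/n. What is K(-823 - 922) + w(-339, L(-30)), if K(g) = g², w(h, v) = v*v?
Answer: 3045026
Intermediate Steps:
L(n) = 1
w(h, v) = v²
K(-823 - 922) + w(-339, L(-30)) = (-823 - 922)² + 1² = (-1745)² + 1 = 3045025 + 1 = 3045026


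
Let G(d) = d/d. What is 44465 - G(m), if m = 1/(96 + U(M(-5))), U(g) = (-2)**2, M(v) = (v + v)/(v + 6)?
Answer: 44464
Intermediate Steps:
M(v) = 2*v/(6 + v) (M(v) = (2*v)/(6 + v) = 2*v/(6 + v))
U(g) = 4
m = 1/100 (m = 1/(96 + 4) = 1/100 ≈ 0.010000)
G(d) = 1
44465 - G(m) = 44465 - 1*1 = 44465 - 1 = 44464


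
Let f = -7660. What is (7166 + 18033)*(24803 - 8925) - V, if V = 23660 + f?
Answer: 400093722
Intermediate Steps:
V = 16000 (V = 23660 - 7660 = 16000)
(7166 + 18033)*(24803 - 8925) - V = (7166 + 18033)*(24803 - 8925) - 1*16000 = 25199*15878 - 16000 = 400109722 - 16000 = 400093722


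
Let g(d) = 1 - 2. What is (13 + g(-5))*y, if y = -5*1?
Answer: -60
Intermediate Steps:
y = -5
g(d) = -1
(13 + g(-5))*y = (13 - 1)*(-5) = 12*(-5) = -60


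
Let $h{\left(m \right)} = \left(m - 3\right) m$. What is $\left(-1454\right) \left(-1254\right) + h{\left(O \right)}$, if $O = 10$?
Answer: $1823386$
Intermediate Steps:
$h{\left(m \right)} = m \left(-3 + m\right)$ ($h{\left(m \right)} = \left(-3 + m\right) m = m \left(-3 + m\right)$)
$\left(-1454\right) \left(-1254\right) + h{\left(O \right)} = \left(-1454\right) \left(-1254\right) + 10 \left(-3 + 10\right) = 1823316 + 10 \cdot 7 = 1823316 + 70 = 1823386$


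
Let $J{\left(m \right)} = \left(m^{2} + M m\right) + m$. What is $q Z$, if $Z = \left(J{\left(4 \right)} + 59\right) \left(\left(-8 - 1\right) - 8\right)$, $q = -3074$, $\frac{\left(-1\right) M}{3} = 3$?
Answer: $2247094$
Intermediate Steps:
$M = -9$ ($M = \left(-3\right) 3 = -9$)
$J{\left(m \right)} = m^{2} - 8 m$ ($J{\left(m \right)} = \left(m^{2} - 9 m\right) + m = m^{2} - 8 m$)
$Z = -731$ ($Z = \left(4 \left(-8 + 4\right) + 59\right) \left(\left(-8 - 1\right) - 8\right) = \left(4 \left(-4\right) + 59\right) \left(\left(-8 - 1\right) - 8\right) = \left(-16 + 59\right) \left(-9 - 8\right) = 43 \left(-17\right) = -731$)
$q Z = \left(-3074\right) \left(-731\right) = 2247094$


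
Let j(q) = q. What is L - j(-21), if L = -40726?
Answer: -40705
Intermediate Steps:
L - j(-21) = -40726 - 1*(-21) = -40726 + 21 = -40705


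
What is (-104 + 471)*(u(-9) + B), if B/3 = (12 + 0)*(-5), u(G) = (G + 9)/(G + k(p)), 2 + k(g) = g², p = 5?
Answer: -66060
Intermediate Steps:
k(g) = -2 + g²
u(G) = (9 + G)/(23 + G) (u(G) = (G + 9)/(G + (-2 + 5²)) = (9 + G)/(G + (-2 + 25)) = (9 + G)/(G + 23) = (9 + G)/(23 + G))
B = -180 (B = 3*((12 + 0)*(-5)) = 3*(12*(-5)) = 3*(-60) = -180)
(-104 + 471)*(u(-9) + B) = (-104 + 471)*((9 - 9)/(23 - 9) - 180) = 367*(0/14 - 180) = 367*((1/14)*0 - 180) = 367*(0 - 180) = 367*(-180) = -66060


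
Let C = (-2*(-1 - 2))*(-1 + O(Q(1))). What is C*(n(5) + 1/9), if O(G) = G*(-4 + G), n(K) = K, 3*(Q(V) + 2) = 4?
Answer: 1748/27 ≈ 64.741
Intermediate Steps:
Q(V) = -⅔ (Q(V) = -2 + (⅓)*4 = -2 + 4/3 = -⅔)
C = 38/3 (C = (-2*(-1 - 2))*(-1 - 2*(-4 - ⅔)/3) = (-2*(-3))*(-1 - ⅔*(-14/3)) = 6*(-1 + 28/9) = 6*(19/9) = 38/3 ≈ 12.667)
C*(n(5) + 1/9) = 38*(5 + 1/9)/3 = 38*(5 + ⅑)/3 = (38/3)*(46/9) = 1748/27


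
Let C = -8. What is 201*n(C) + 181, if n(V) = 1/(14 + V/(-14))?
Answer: 6623/34 ≈ 194.79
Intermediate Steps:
n(V) = 1/(14 - V/14) (n(V) = 1/(14 + V*(-1/14)) = 1/(14 - V/14))
201*n(C) + 181 = 201*(-14/(-196 - 8)) + 181 = 201*(-14/(-204)) + 181 = 201*(-14*(-1/204)) + 181 = 201*(7/102) + 181 = 469/34 + 181 = 6623/34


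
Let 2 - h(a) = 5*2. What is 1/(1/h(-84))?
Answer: -8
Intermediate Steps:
h(a) = -8 (h(a) = 2 - 5*2 = 2 - 1*10 = 2 - 10 = -8)
1/(1/h(-84)) = 1/(1/(-8)) = 1/(-1/8) = -8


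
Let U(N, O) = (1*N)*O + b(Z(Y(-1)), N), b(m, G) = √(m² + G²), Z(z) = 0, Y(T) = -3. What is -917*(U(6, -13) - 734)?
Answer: 739102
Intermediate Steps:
b(m, G) = √(G² + m²)
U(N, O) = √(N²) + N*O (U(N, O) = (1*N)*O + √(N² + 0²) = N*O + √(N² + 0) = N*O + √(N²) = √(N²) + N*O)
-917*(U(6, -13) - 734) = -917*((√(6²) + 6*(-13)) - 734) = -917*((√36 - 78) - 734) = -917*((6 - 78) - 734) = -917*(-72 - 734) = -917*(-806) = 739102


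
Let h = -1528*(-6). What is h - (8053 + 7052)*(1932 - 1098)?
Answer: -12588402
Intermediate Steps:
h = 9168
h - (8053 + 7052)*(1932 - 1098) = 9168 - (8053 + 7052)*(1932 - 1098) = 9168 - 15105*834 = 9168 - 1*12597570 = 9168 - 12597570 = -12588402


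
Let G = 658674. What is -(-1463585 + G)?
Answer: 804911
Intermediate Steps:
-(-1463585 + G) = -(-1463585 + 658674) = -1*(-804911) = 804911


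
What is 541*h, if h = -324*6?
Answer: -1051704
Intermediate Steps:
h = -1944
541*h = 541*(-1944) = -1051704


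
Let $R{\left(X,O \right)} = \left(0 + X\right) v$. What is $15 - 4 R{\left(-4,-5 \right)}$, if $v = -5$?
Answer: $-65$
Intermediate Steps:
$R{\left(X,O \right)} = - 5 X$ ($R{\left(X,O \right)} = \left(0 + X\right) \left(-5\right) = X \left(-5\right) = - 5 X$)
$15 - 4 R{\left(-4,-5 \right)} = 15 - 4 \left(\left(-5\right) \left(-4\right)\right) = 15 - 80 = -65$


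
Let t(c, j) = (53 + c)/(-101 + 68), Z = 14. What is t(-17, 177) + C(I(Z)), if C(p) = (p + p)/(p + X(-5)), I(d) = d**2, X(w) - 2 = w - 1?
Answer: 251/264 ≈ 0.95076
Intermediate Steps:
X(w) = 1 + w (X(w) = 2 + (w - 1) = 2 + (-1 + w) = 1 + w)
t(c, j) = -53/33 - c/33 (t(c, j) = (53 + c)/(-33) = (53 + c)*(-1/33) = -53/33 - c/33)
C(p) = 2*p/(-4 + p) (C(p) = (p + p)/(p + (1 - 5)) = (2*p)/(p - 4) = (2*p)/(-4 + p) = 2*p/(-4 + p))
t(-17, 177) + C(I(Z)) = (-53/33 - 1/33*(-17)) + 2*14**2/(-4 + 14**2) = (-53/33 + 17/33) + 2*196/(-4 + 196) = -12/11 + 2*196/192 = -12/11 + 2*196*(1/192) = -12/11 + 49/24 = 251/264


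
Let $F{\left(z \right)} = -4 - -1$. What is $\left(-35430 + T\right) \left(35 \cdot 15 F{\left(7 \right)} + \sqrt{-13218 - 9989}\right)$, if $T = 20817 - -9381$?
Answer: $8240400 - 5232 i \sqrt{23207} \approx 8.2404 \cdot 10^{6} - 7.9704 \cdot 10^{5} i$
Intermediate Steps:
$F{\left(z \right)} = -3$ ($F{\left(z \right)} = -4 + 1 = -3$)
$T = 30198$ ($T = 20817 + 9381 = 30198$)
$\left(-35430 + T\right) \left(35 \cdot 15 F{\left(7 \right)} + \sqrt{-13218 - 9989}\right) = \left(-35430 + 30198\right) \left(35 \cdot 15 \left(-3\right) + \sqrt{-13218 - 9989}\right) = - 5232 \left(525 \left(-3\right) + \sqrt{-23207}\right) = - 5232 \left(-1575 + i \sqrt{23207}\right) = 8240400 - 5232 i \sqrt{23207}$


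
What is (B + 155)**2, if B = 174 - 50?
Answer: 77841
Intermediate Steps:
B = 124
(B + 155)**2 = (124 + 155)**2 = 279**2 = 77841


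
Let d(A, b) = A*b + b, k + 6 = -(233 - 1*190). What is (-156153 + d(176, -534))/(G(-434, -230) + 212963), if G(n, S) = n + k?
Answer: -250671/212480 ≈ -1.1797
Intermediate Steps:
k = -49 (k = -6 - (233 - 1*190) = -6 - (233 - 190) = -6 - 1*43 = -6 - 43 = -49)
G(n, S) = -49 + n (G(n, S) = n - 49 = -49 + n)
d(A, b) = b + A*b
(-156153 + d(176, -534))/(G(-434, -230) + 212963) = (-156153 - 534*(1 + 176))/((-49 - 434) + 212963) = (-156153 - 534*177)/(-483 + 212963) = (-156153 - 94518)/212480 = -250671*1/212480 = -250671/212480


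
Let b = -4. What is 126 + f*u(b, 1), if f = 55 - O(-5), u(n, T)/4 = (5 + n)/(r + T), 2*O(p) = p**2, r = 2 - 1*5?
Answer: 41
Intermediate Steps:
r = -3 (r = 2 - 5 = -3)
O(p) = p**2/2
u(n, T) = 4*(5 + n)/(-3 + T) (u(n, T) = 4*((5 + n)/(-3 + T)) = 4*(5 + n)/(-3 + T))
f = 85/2 (f = 55 - (-5)**2/2 = 55 - 25/2 = 85/2 ≈ 42.500)
126 + f*u(b, 1) = 126 + 85*(4*(5 - 4)/(-3 + 1))/2 = 126 + 85*(4*1/(-2))/2 = 126 + 85*(4*(-1/2)*1)/2 = 126 + (85/2)*(-2) = 126 - 85 = 41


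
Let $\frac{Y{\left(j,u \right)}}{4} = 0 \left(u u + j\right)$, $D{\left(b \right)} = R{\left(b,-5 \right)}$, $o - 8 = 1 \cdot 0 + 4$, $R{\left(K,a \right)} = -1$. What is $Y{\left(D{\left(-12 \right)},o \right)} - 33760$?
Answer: $-33760$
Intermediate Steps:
$o = 12$ ($o = 8 + \left(1 \cdot 0 + 4\right) = 8 + \left(0 + 4\right) = 8 + 4 = 12$)
$D{\left(b \right)} = -1$
$Y{\left(j,u \right)} = 0$ ($Y{\left(j,u \right)} = 4 \cdot 0 \left(u u + j\right) = 4 \cdot 0 \left(u^{2} + j\right) = 4 \cdot 0 \left(j + u^{2}\right) = 4 \cdot 0 = 0$)
$Y{\left(D{\left(-12 \right)},o \right)} - 33760 = 0 - 33760 = -33760$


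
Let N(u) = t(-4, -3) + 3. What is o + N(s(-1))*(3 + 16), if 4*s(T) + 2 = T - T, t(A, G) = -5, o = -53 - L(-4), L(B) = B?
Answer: -87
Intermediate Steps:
o = -49 (o = -53 - 1*(-4) = -53 + 4 = -49)
s(T) = -½ (s(T) = -½ + (T - T)/4 = -½ + (¼)*0 = -½ + 0 = -½)
N(u) = -2 (N(u) = -5 + 3 = -2)
o + N(s(-1))*(3 + 16) = -49 - 2*(3 + 16) = -49 - 2*19 = -49 - 38 = -87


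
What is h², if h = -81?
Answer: 6561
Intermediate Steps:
h² = (-81)² = 6561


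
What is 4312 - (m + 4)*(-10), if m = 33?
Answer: 4682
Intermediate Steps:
4312 - (m + 4)*(-10) = 4312 - (33 + 4)*(-10) = 4312 - 37*(-10) = 4312 - 1*(-370) = 4312 + 370 = 4682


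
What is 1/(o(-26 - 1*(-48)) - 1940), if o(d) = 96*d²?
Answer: 1/44524 ≈ 2.2460e-5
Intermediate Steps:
1/(o(-26 - 1*(-48)) - 1940) = 1/(96*(-26 - 1*(-48))² - 1940) = 1/(96*(-26 + 48)² - 1940) = 1/(96*22² - 1940) = 1/(96*484 - 1940) = 1/(46464 - 1940) = 1/44524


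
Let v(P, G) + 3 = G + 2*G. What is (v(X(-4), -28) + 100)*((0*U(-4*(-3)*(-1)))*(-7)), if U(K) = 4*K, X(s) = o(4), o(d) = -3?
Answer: 0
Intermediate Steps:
X(s) = -3
v(P, G) = -3 + 3*G (v(P, G) = -3 + (G + 2*G) = -3 + 3*G)
(v(X(-4), -28) + 100)*((0*U(-4*(-3)*(-1)))*(-7)) = ((-3 + 3*(-28)) + 100)*((0*(4*(-4*(-3)*(-1))))*(-7)) = ((-3 - 84) + 100)*((0*(4*(12*(-1))))*(-7)) = (-87 + 100)*((0*(4*(-12)))*(-7)) = 13*((0*(-48))*(-7)) = 13*(0*(-7)) = 13*0 = 0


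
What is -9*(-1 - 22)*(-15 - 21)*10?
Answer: -74520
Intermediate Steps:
-9*(-1 - 22)*(-15 - 21)*10 = -(-207)*(-36)*10 = -9*828*10 = -7452*10 = -74520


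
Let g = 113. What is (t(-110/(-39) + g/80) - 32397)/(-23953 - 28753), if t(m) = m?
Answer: 101065433/164442720 ≈ 0.61459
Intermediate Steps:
(t(-110/(-39) + g/80) - 32397)/(-23953 - 28753) = ((-110/(-39) + 113/80) - 32397)/(-23953 - 28753) = ((-110*(-1/39) + 113*(1/80)) - 32397)/(-52706) = ((110/39 + 113/80) - 32397)*(-1/52706) = (13207/3120 - 32397)*(-1/52706) = -101065433/3120*(-1/52706) = 101065433/164442720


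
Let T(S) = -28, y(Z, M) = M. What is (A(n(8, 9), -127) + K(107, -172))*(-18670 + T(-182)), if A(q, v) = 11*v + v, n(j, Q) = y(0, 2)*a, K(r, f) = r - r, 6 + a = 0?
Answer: 28495752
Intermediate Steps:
a = -6 (a = -6 + 0 = -6)
K(r, f) = 0
n(j, Q) = -12 (n(j, Q) = 2*(-6) = -12)
A(q, v) = 12*v
(A(n(8, 9), -127) + K(107, -172))*(-18670 + T(-182)) = (12*(-127) + 0)*(-18670 - 28) = (-1524 + 0)*(-18698) = -1524*(-18698) = 28495752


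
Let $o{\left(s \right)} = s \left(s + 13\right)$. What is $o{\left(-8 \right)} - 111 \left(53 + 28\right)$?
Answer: $-9031$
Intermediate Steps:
$o{\left(s \right)} = s \left(13 + s\right)$
$o{\left(-8 \right)} - 111 \left(53 + 28\right) = - 8 \left(13 - 8\right) - 111 \left(53 + 28\right) = \left(-8\right) 5 - 8991 = -40 - 8991 = -9031$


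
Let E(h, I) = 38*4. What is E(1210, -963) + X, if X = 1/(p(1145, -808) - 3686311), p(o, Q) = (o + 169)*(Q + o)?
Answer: 493010935/3243493 ≈ 152.00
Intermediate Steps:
p(o, Q) = (169 + o)*(Q + o)
E(h, I) = 152
X = -1/3243493 (X = 1/((1145² + 169*(-808) + 169*1145 - 808*1145) - 3686311) = 1/((1311025 - 136552 + 193505 - 925160) - 3686311) = 1/(442818 - 3686311) = 1/(-3243493) = -1/3243493 ≈ -3.0831e-7)
E(1210, -963) + X = 152 - 1/3243493 = 493010935/3243493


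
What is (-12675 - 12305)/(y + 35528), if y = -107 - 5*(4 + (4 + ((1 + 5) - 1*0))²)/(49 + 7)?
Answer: -87430/123941 ≈ -0.70542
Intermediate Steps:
y = -814/7 (y = -107 - 5*(4 + (4 + (6 + 0))²)/56 = -107 - 5*(4 + (4 + 6)²)/56 = -107 - 5*(4 + 10²)/56 = -107 - 5*(4 + 100)/56 = -107 - 520/56 = -107 - 5*13/7 = -107 - 65/7 = -814/7 ≈ -116.29)
(-12675 - 12305)/(y + 35528) = (-12675 - 12305)/(-814/7 + 35528) = -24980/247882/7 = -24980*7/247882 = -87430/123941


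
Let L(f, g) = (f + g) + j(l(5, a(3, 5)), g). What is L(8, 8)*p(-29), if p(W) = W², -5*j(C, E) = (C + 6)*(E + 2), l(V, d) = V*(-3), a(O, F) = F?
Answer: 28594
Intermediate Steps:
l(V, d) = -3*V
j(C, E) = -(2 + E)*(6 + C)/5 (j(C, E) = -(C + 6)*(E + 2)/5 = -(6 + C)*(2 + E)/5 = -(2 + E)*(6 + C)/5)
L(f, g) = 18/5 + f + 14*g/5 (L(f, g) = (f + g) + (-12/5 - 6*g/5 - (-6)*5/5 - (-3*5)*g/5) = (f + g) + (-12/5 - 6*g/5 - ⅖*(-15) - ⅕*(-15)*g) = (f + g) + (-12/5 - 6*g/5 + 6 + 3*g) = (f + g) + (18/5 + 9*g/5) = 18/5 + f + 14*g/5)
L(8, 8)*p(-29) = (18/5 + 8 + (14/5)*8)*(-29)² = (18/5 + 8 + 112/5)*841 = 34*841 = 28594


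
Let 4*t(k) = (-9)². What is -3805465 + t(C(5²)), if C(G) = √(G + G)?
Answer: -15221779/4 ≈ -3.8054e+6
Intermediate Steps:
C(G) = √2*√G (C(G) = √(2*G) = √2*√G)
t(k) = 81/4 (t(k) = (¼)*(-9)² = (¼)*81 = 81/4)
-3805465 + t(C(5²)) = -3805465 + 81/4 = -15221779/4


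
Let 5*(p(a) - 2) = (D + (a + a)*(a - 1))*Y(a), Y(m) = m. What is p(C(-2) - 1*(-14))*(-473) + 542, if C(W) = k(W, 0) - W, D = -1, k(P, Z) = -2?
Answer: -2405806/5 ≈ -4.8116e+5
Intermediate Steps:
C(W) = -2 - W
p(a) = 2 + a*(-1 + 2*a*(-1 + a))/5 (p(a) = 2 + ((-1 + (a + a)*(a - 1))*a)/5 = 2 + ((-1 + (2*a)*(-1 + a))*a)/5 = 2 + ((-1 + 2*a*(-1 + a))*a)/5 = 2 + (a*(-1 + 2*a*(-1 + a)))/5 = 2 + a*(-1 + 2*a*(-1 + a))/5)
p(C(-2) - 1*(-14))*(-473) + 542 = (2 - 2*((-2 - 1*(-2)) - 1*(-14))**2/5 - ((-2 - 1*(-2)) - 1*(-14))/5 + 2*((-2 - 1*(-2)) - 1*(-14))**3/5)*(-473) + 542 = (2 - 2*((-2 + 2) + 14)**2/5 - ((-2 + 2) + 14)/5 + 2*((-2 + 2) + 14)**3/5)*(-473) + 542 = (2 - 2*(0 + 14)**2/5 - (0 + 14)/5 + 2*(0 + 14)**3/5)*(-473) + 542 = (2 - 2/5*14**2 - 1/5*14 + (2/5)*14**3)*(-473) + 542 = (2 - 2/5*196 - 14/5 + (2/5)*2744)*(-473) + 542 = (2 - 392/5 - 14/5 + 5488/5)*(-473) + 542 = (5092/5)*(-473) + 542 = -2408516/5 + 542 = -2405806/5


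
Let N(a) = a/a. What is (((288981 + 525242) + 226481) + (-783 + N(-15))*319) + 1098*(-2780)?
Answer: -2261194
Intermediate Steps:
N(a) = 1
(((288981 + 525242) + 226481) + (-783 + N(-15))*319) + 1098*(-2780) = (((288981 + 525242) + 226481) + (-783 + 1)*319) + 1098*(-2780) = ((814223 + 226481) - 782*319) - 3052440 = (1040704 - 249458) - 3052440 = 791246 - 3052440 = -2261194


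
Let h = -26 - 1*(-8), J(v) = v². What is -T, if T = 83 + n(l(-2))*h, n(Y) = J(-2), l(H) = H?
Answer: -11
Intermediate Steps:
n(Y) = 4 (n(Y) = (-2)² = 4)
h = -18 (h = -26 + 8 = -18)
T = 11 (T = 83 + 4*(-18) = 83 - 72 = 11)
-T = -1*11 = -11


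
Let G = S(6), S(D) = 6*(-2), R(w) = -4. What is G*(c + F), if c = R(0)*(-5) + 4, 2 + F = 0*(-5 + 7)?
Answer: -264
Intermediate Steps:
S(D) = -12
F = -2 (F = -2 + 0*(-5 + 7) = -2 + 0*2 = -2 + 0 = -2)
G = -12
c = 24 (c = -4*(-5) + 4 = 20 + 4 = 24)
G*(c + F) = -12*(24 - 2) = -12*22 = -264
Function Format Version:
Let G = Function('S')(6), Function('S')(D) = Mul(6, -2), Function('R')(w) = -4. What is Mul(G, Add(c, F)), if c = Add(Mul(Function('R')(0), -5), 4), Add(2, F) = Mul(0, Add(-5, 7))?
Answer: -264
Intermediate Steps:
Function('S')(D) = -12
F = -2 (F = Add(-2, Mul(0, Add(-5, 7))) = Add(-2, Mul(0, 2)) = Add(-2, 0) = -2)
G = -12
c = 24 (c = Add(Mul(-4, -5), 4) = Add(20, 4) = 24)
Mul(G, Add(c, F)) = Mul(-12, Add(24, -2)) = Mul(-12, 22) = -264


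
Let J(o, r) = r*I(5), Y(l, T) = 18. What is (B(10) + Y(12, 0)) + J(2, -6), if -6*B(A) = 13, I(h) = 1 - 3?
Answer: 167/6 ≈ 27.833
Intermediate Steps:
I(h) = -2
B(A) = -13/6 (B(A) = -1/6*13 = -13/6)
J(o, r) = -2*r (J(o, r) = r*(-2) = -2*r)
(B(10) + Y(12, 0)) + J(2, -6) = (-13/6 + 18) - 2*(-6) = 95/6 + 12 = 167/6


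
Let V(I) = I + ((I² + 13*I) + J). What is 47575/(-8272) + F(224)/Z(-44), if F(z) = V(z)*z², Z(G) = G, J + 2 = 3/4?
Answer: -502885043671/8272 ≈ -6.0794e+7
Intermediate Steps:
J = -5/4 (J = -2 + 3/4 = -2 + 3*(¼) = -2 + ¾ = -5/4 ≈ -1.2500)
V(I) = -5/4 + I² + 14*I (V(I) = I + ((I² + 13*I) - 5/4) = I + (-5/4 + I² + 13*I) = -5/4 + I² + 14*I)
F(z) = z²*(-5/4 + z² + 14*z) (F(z) = (-5/4 + z² + 14*z)*z² = z²*(-5/4 + z² + 14*z))
47575/(-8272) + F(224)/Z(-44) = 47575/(-8272) + (224²*(-5/4 + 224² + 14*224))/(-44) = 47575*(-1/8272) + (50176*(-5/4 + 50176 + 3136))*(-1/44) = -4325/752 + (50176*(213243/4))*(-1/44) = -4325/752 + 2674920192*(-1/44) = -4325/752 - 668730048/11 = -502885043671/8272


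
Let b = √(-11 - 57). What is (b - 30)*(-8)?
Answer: 240 - 16*I*√17 ≈ 240.0 - 65.97*I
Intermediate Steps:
b = 2*I*√17 (b = √(-68) = 2*I*√17 ≈ 8.2462*I)
(b - 30)*(-8) = (2*I*√17 - 30)*(-8) = (-30 + 2*I*√17)*(-8) = 240 - 16*I*√17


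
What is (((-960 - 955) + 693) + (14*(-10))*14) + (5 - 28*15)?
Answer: -3597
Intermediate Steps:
(((-960 - 955) + 693) + (14*(-10))*14) + (5 - 28*15) = ((-1915 + 693) - 140*14) + (5 - 420) = (-1222 - 1960) - 415 = -3182 - 415 = -3597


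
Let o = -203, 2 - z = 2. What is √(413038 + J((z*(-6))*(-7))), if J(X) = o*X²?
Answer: √413038 ≈ 642.68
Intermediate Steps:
z = 0 (z = 2 - 1*2 = 2 - 2 = 0)
J(X) = -203*X²
√(413038 + J((z*(-6))*(-7))) = √(413038 - 203*((0*(-6))*(-7))²) = √(413038 - 203*(0*(-7))²) = √(413038 - 203*0²) = √(413038 - 203*0) = √(413038 + 0) = √413038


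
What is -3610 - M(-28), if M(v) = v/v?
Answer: -3611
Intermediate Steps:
M(v) = 1
-3610 - M(-28) = -3610 - 1*1 = -3610 - 1 = -3611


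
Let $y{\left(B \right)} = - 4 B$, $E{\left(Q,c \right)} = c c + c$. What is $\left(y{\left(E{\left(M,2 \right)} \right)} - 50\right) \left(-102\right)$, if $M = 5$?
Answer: $7548$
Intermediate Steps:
$E{\left(Q,c \right)} = c + c^{2}$ ($E{\left(Q,c \right)} = c^{2} + c = c + c^{2}$)
$\left(y{\left(E{\left(M,2 \right)} \right)} - 50\right) \left(-102\right) = \left(- 4 \cdot 2 \left(1 + 2\right) - 50\right) \left(-102\right) = \left(- 4 \cdot 2 \cdot 3 - 50\right) \left(-102\right) = \left(\left(-4\right) 6 - 50\right) \left(-102\right) = \left(-24 - 50\right) \left(-102\right) = \left(-74\right) \left(-102\right) = 7548$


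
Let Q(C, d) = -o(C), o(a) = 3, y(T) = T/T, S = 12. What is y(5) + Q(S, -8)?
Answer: -2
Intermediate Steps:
y(T) = 1
Q(C, d) = -3 (Q(C, d) = -1*3 = -3)
y(5) + Q(S, -8) = 1 - 3 = -2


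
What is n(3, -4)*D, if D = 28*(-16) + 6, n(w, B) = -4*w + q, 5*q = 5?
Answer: 4862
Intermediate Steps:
q = 1 (q = (⅕)*5 = 1)
n(w, B) = 1 - 4*w (n(w, B) = -4*w + 1 = 1 - 4*w)
D = -442 (D = -448 + 6 = -442)
n(3, -4)*D = (1 - 4*3)*(-442) = (1 - 12)*(-442) = -11*(-442) = 4862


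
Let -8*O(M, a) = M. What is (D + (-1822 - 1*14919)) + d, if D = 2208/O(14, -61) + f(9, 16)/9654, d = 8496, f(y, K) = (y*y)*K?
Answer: -107072611/11263 ≈ -9506.6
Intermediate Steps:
f(y, K) = K*y**2 (f(y, K) = y**2*K = K*y**2)
O(M, a) = -M/8
D = -14209176/11263 (D = 2208/((-1/8*14)) + (16*9**2)/9654 = 2208/(-7/4) + (16*81)*(1/9654) = 2208*(-4/7) + 1296*(1/9654) = -8832/7 + 216/1609 = -14209176/11263 ≈ -1261.6)
(D + (-1822 - 1*14919)) + d = (-14209176/11263 + (-1822 - 1*14919)) + 8496 = (-14209176/11263 + (-1822 - 14919)) + 8496 = (-14209176/11263 - 16741) + 8496 = -202763059/11263 + 8496 = -107072611/11263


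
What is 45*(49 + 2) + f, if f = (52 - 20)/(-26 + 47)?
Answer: 48227/21 ≈ 2296.5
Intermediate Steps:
f = 32/21 ≈ 1.5238
45*(49 + 2) + f = 45*(49 + 2) + 32/21 = 45*51 + 32/21 = 2295 + 32/21 = 48227/21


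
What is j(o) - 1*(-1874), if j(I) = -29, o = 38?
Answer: 1845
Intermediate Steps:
j(o) - 1*(-1874) = -29 - 1*(-1874) = -29 + 1874 = 1845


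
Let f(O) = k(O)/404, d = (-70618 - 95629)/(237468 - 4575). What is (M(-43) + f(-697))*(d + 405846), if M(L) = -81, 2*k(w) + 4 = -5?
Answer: -687433241278063/20908616 ≈ -3.2878e+7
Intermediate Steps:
k(w) = -9/2 (k(w) = -2 + (½)*(-5) = -2 - 5/2 = -9/2)
d = -166247/232893 ≈ -0.71383
f(O) = -9/808 (f(O) = -9/2/404 = -9/2*1/404 = -9/808)
(M(-43) + f(-697))*(d + 405846) = (-81 - 9/808)*(-166247/232893 + 405846) = -65457/808*94518526231/232893 = -687433241278063/20908616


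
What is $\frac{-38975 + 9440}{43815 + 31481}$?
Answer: $- \frac{29535}{75296} \approx -0.39225$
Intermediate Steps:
$\frac{-38975 + 9440}{43815 + 31481} = - \frac{29535}{75296}$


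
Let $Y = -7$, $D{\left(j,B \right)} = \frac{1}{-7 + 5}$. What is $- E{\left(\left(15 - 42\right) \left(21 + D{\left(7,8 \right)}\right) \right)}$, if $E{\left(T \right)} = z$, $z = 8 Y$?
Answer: $56$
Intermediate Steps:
$D{\left(j,B \right)} = - \frac{1}{2}$ ($D{\left(j,B \right)} = \frac{1}{-2} = - \frac{1}{2}$)
$z = -56$ ($z = 8 \left(-7\right) = -56$)
$E{\left(T \right)} = -56$
$- E{\left(\left(15 - 42\right) \left(21 + D{\left(7,8 \right)}\right) \right)} = \left(-1\right) \left(-56\right) = 56$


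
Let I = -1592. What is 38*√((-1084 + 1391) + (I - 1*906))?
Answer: 38*I*√2191 ≈ 1778.7*I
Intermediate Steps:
38*√((-1084 + 1391) + (I - 1*906)) = 38*√((-1084 + 1391) + (-1592 - 1*906)) = 38*√(307 + (-1592 - 906)) = 38*√(307 - 2498) = 38*√(-2191) = 38*(I*√2191) = 38*I*√2191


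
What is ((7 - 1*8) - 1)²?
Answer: 4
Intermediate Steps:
((7 - 1*8) - 1)² = ((7 - 8) - 1)² = (-1 - 1)² = (-2)² = 4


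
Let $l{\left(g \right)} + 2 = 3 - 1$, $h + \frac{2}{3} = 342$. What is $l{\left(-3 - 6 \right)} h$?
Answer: $0$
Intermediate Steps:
$h = \frac{1024}{3}$ ($h = - \frac{2}{3} + 342 = \frac{1024}{3} \approx 341.33$)
$l{\left(g \right)} = 0$ ($l{\left(g \right)} = -2 + \left(3 - 1\right) = -2 + 2 = 0$)
$l{\left(-3 - 6 \right)} h = 0 \cdot \frac{1024}{3} = 0$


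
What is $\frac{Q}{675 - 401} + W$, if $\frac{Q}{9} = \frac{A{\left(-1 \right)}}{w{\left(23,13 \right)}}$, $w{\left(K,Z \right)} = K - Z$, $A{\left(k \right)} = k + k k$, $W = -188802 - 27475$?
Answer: $-216277$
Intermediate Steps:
$W = -216277$
$A{\left(k \right)} = k + k^{2}$
$Q = 0$ ($Q = 9 \frac{\left(-1\right) \left(1 - 1\right)}{23 - 13} = 9 \frac{\left(-1\right) 0}{23 - 13} = 9 \cdot \frac{0}{10} = 9 \cdot 0 \cdot \frac{1}{10} = 9 \cdot 0 = 0$)
$\frac{Q}{675 - 401} + W = \frac{1}{675 - 401} \cdot 0 - 216277 = \frac{1}{274} \cdot 0 - 216277 = 0 - 216277 = -216277$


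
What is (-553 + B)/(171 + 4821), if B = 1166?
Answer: 613/4992 ≈ 0.12280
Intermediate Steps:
(-553 + B)/(171 + 4821) = (-553 + 1166)/(171 + 4821) = 613/4992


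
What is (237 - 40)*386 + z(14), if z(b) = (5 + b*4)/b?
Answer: 1064649/14 ≈ 76046.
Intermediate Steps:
z(b) = (5 + 4*b)/b
(237 - 40)*386 + z(14) = (237 - 40)*386 + (4 + 5/14) = 197*386 + (4 + 5*(1/14)) = 76042 + (4 + 5/14) = 76042 + 61/14 = 1064649/14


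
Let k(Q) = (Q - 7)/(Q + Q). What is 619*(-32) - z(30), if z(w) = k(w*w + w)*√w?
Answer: -19808 - 923*√30/1860 ≈ -19811.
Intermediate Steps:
k(Q) = (-7 + Q)/(2*Q) (k(Q) = (-7 + Q)/((2*Q)) = (-7 + Q)*(1/(2*Q)) = (-7 + Q)/(2*Q))
z(w) = √w*(-7 + w + w²)/(2*(w + w²)) (z(w) = ((-7 + (w*w + w))/(2*(w*w + w)))*√w = ((-7 + (w² + w))/(2*(w² + w)))*√w = ((-7 + (w + w²))/(2*(w + w²)))*√w = ((-7 + w + w²)/(2*(w + w²)))*√w = √w*(-7 + w + w²)/(2*(w + w²)))
619*(-32) - z(30) = 619*(-32) - (-7 + 30*(1 + 30))/(2*√30*(1 + 30)) = -19808 - √30/30*(-7 + 30*31)/(2*31) = -19808 - √30/30*(-7 + 930)/(2*31) = -19808 - √30/30*923/(2*31) = -19808 - 923*√30/1860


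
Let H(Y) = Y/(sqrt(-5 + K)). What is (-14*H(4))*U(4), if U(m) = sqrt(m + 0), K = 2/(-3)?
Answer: 112*I*sqrt(51)/17 ≈ 47.049*I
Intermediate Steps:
K = -2/3 (K = 2*(-1/3) = -2/3 ≈ -0.66667)
H(Y) = -I*Y*sqrt(51)/17 (H(Y) = Y/(sqrt(-5 - 2/3)) = Y/(sqrt(-17/3)) = Y/((I*sqrt(51)/3)) = Y*(-I*sqrt(51)/17) = -I*Y*sqrt(51)/17)
U(m) = sqrt(m)
(-14*H(4))*U(4) = (-(-14)*I*4*sqrt(51)/17)*sqrt(4) = -(-56)*I*sqrt(51)/17*2 = (56*I*sqrt(51)/17)*2 = 112*I*sqrt(51)/17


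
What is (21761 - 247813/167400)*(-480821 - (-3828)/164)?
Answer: -8975547942203656/857925 ≈ -1.0462e+10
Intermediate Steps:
(21761 - 247813/167400)*(-480821 - (-3828)/164) = (21761 - 247813*1/167400)*(-480821 - (-3828)/164) = (21761 - 247813/167400)*(-480821 - 66*(-29/82)) = 3642543587*(-480821 + 957/41)/167400 = (3642543587/167400)*(-19712704/41) = -8975547942203656/857925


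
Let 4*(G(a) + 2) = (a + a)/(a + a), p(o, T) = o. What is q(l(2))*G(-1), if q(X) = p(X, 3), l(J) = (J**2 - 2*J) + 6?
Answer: -21/2 ≈ -10.500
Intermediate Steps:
l(J) = 6 + J**2 - 2*J
q(X) = X
G(a) = -7/4 (G(a) = -2 + ((a + a)/(a + a))/4 = -2 + ((2*a)/((2*a)))/4 = -2 + ((2*a)*(1/(2*a)))/4 = -2 + (1/4)*1 = -2 + 1/4 = -7/4)
q(l(2))*G(-1) = (6 + 2**2 - 2*2)*(-7/4) = (6 + 4 - 4)*(-7/4) = 6*(-7/4) = -21/2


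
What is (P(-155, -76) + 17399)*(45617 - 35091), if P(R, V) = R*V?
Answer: 307138154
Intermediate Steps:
(P(-155, -76) + 17399)*(45617 - 35091) = (-155*(-76) + 17399)*(45617 - 35091) = (11780 + 17399)*10526 = 29179*10526 = 307138154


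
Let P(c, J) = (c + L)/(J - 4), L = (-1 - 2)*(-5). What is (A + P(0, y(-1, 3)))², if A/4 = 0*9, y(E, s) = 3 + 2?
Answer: 225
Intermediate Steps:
L = 15 (L = -3*(-5) = 15)
y(E, s) = 5
P(c, J) = (15 + c)/(-4 + J) (P(c, J) = (c + 15)/(J - 4) = (15 + c)/(-4 + J))
A = 0 (A = 4*(0*9) = 4*0 = 0)
(A + P(0, y(-1, 3)))² = (0 + (15 + 0)/(-4 + 5))² = (0 + 15/1)² = (0 + 1*15)² = (0 + 15)² = 15² = 225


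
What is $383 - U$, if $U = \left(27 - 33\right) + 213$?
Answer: $176$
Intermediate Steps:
$U = 207$ ($U = \left(27 - 33\right) + 213 = -6 + 213 = 207$)
$383 - U = 383 - 207 = 176$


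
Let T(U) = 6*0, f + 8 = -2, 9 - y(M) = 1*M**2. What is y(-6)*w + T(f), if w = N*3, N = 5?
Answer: -405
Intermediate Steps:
y(M) = 9 - M**2
f = -10 (f = -8 - 2 = -10)
T(U) = 0
w = 15 (w = 5*3 = 15)
y(-6)*w + T(f) = (9 - 1*(-6)**2)*15 + 0 = (9 - 1*36)*15 + 0 = (9 - 36)*15 + 0 = -27*15 + 0 = -405 + 0 = -405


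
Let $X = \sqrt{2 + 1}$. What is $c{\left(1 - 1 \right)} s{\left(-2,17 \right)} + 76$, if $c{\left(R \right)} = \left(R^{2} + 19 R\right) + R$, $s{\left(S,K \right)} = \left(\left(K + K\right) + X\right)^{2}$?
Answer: $76$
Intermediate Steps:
$X = \sqrt{3} \approx 1.732$
$s{\left(S,K \right)} = \left(\sqrt{3} + 2 K\right)^{2}$ ($s{\left(S,K \right)} = \left(\left(K + K\right) + \sqrt{3}\right)^{2} = \left(2 K + \sqrt{3}\right)^{2} = \left(\sqrt{3} + 2 K\right)^{2}$)
$c{\left(R \right)} = R^{2} + 20 R$
$c{\left(1 - 1 \right)} s{\left(-2,17 \right)} + 76 = \left(1 - 1\right) \left(20 + \left(1 - 1\right)\right) \left(\sqrt{3} + 2 \cdot 17\right)^{2} + 76 = 0 \left(20 + 0\right) \left(\sqrt{3} + 34\right)^{2} + 76 = 0 \cdot 20 \left(34 + \sqrt{3}\right)^{2} + 76 = 0 \left(34 + \sqrt{3}\right)^{2} + 76 = 0 + 76 = 76$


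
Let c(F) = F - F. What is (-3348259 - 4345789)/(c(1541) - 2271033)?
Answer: 7694048/2271033 ≈ 3.3879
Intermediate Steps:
c(F) = 0
(-3348259 - 4345789)/(c(1541) - 2271033) = (-3348259 - 4345789)/(0 - 2271033) = -7694048/(-2271033) = -7694048*(-1/2271033) = 7694048/2271033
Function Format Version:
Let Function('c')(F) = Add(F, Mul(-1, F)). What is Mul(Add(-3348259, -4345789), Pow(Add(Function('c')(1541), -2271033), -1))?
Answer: Rational(7694048, 2271033) ≈ 3.3879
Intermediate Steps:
Function('c')(F) = 0
Mul(Add(-3348259, -4345789), Pow(Add(Function('c')(1541), -2271033), -1)) = Mul(Add(-3348259, -4345789), Pow(Add(0, -2271033), -1)) = Mul(-7694048, Pow(-2271033, -1)) = Mul(-7694048, Rational(-1, 2271033)) = Rational(7694048, 2271033)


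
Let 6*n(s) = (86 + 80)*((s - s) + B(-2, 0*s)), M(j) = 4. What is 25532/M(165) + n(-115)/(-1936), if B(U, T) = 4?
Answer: 9268033/1452 ≈ 6382.9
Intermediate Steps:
n(s) = 332/3 (n(s) = ((86 + 80)*((s - s) + 4))/6 = (166*(0 + 4))/6 = (166*4)/6 = (⅙)*664 = 332/3)
25532/M(165) + n(-115)/(-1936) = 25532/4 + (332/3)/(-1936) = 25532*(¼) + (332/3)*(-1/1936) = 6383 - 83/1452 = 9268033/1452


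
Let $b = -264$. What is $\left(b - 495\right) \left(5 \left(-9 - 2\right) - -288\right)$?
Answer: $-176847$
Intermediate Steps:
$\left(b - 495\right) \left(5 \left(-9 - 2\right) - -288\right) = \left(-264 - 495\right) \left(5 \left(-9 - 2\right) - -288\right) = - 759 \left(5 \left(-9 + \left(-5 + 3\right)\right) + 288\right) = - 759 \left(5 \left(-9 - 2\right) + 288\right) = - 759 \left(5 \left(-11\right) + 288\right) = - 759 \left(-55 + 288\right) = \left(-759\right) 233 = -176847$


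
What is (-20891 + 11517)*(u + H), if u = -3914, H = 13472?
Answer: -89596692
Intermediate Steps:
(-20891 + 11517)*(u + H) = (-20891 + 11517)*(-3914 + 13472) = -9374*9558 = -89596692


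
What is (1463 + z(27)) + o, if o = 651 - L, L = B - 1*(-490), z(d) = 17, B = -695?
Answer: 2336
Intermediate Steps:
L = -205 (L = -695 - 1*(-490) = -695 + 490 = -205)
o = 856 (o = 651 - 1*(-205) = 651 + 205 = 856)
(1463 + z(27)) + o = (1463 + 17) + 856 = 1480 + 856 = 2336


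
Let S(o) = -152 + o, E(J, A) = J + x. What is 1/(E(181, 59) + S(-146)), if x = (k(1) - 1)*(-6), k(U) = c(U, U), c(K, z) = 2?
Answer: -1/123 ≈ -0.0081301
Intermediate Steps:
k(U) = 2
x = -6 (x = (2 - 1)*(-6) = 1*(-6) = -6)
E(J, A) = -6 + J (E(J, A) = J - 6 = -6 + J)
1/(E(181, 59) + S(-146)) = 1/((-6 + 181) + (-152 - 146)) = 1/(175 - 298) = 1/(-123) = -1/123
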